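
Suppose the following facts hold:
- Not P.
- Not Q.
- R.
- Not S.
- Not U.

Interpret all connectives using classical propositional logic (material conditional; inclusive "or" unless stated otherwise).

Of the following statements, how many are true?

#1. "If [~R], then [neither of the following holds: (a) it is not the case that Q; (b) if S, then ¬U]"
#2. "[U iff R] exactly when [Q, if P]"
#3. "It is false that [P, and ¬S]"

#1: In symbols: ~R -> (~Q nor (S -> ~U))

~R = ~T = F
~Q = ~F = T
~U = ~F = T
S -> ~U = F -> T = T
~Q nor (S -> ~U) = T nor T = F
~R -> (~Q nor (S -> ~U)) = F -> F = T
Thus #1 is true.

#2: Formalization: (U <-> R) <-> (P -> Q)

U <-> R = F <-> T = F
P -> Q = F -> F = T
(U <-> R) <-> (P -> Q) = F <-> T = F
Thus #2 is false.

#3: In symbols: ~(P & ~S)

~S = ~F = T
P & ~S = F & T = F
~(P & ~S) = ~F = T
Hence #3 is true.

True statements: 2 (#1, #3).

2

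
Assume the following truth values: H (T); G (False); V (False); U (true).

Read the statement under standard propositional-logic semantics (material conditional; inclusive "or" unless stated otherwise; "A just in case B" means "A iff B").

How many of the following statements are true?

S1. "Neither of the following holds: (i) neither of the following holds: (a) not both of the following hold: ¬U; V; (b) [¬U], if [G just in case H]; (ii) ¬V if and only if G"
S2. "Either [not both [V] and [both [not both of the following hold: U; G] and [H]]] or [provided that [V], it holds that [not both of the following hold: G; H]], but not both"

1

S1: This is ((¬U ↑ V) ↓ ((G ↔ H) → ¬U)) ↓ (¬V ↔ G).

¬U = ¬T = F
¬U ↑ V = F ↑ F = T
G ↔ H = F ↔ T = F
¬U = ¬T = F
(G ↔ H) → ¬U = F → F = T
(¬U ↑ V) ↓ ((G ↔ H) → ¬U) = T ↓ T = F
¬V = ¬F = T
¬V ↔ G = T ↔ F = F
((¬U ↑ V) ↓ ((G ↔ H) → ¬U)) ↓ (¬V ↔ G) = F ↓ F = T
Thus S1 is true.

S2: Formalization: (V ↑ ((U ↑ G) ∧ H)) ⊕ (V → (G ↑ H))

U ↑ G = T ↑ F = T
(U ↑ G) ∧ H = T ∧ T = T
V ↑ ((U ↑ G) ∧ H) = F ↑ T = T
G ↑ H = F ↑ T = T
V → (G ↑ H) = F → T = T
(V ↑ ((U ↑ G) ∧ H)) ⊕ (V → (G ↑ H)) = T ⊕ T = F
Hence S2 is false.

1 of the 2 statements is true (S1).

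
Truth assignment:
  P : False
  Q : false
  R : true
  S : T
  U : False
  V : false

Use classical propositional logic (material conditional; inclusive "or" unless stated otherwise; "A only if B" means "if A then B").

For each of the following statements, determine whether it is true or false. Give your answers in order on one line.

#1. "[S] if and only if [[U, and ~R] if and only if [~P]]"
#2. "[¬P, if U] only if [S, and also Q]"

#1 False, #2 False

#1: This is S <-> ((U & ~R) <-> ~P).

~R = ~T = F
U & ~R = F & F = F
~P = ~F = T
(U & ~R) <-> ~P = F <-> T = F
S <-> ((U & ~R) <-> ~P) = T <-> F = F
Hence #1 is false.

#2: In symbols: (U -> ~P) -> (S & Q)

~P = ~F = T
U -> ~P = F -> T = T
S & Q = T & F = F
(U -> ~P) -> (S & Q) = T -> F = F
Thus #2 is false.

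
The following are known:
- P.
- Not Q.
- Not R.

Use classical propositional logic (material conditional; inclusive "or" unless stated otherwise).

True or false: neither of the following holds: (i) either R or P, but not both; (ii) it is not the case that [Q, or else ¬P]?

False

In symbols: (R xor P) nor ~(Q | ~P)

R xor P = F xor T = T
~P = ~T = F
Q | ~P = F | F = F
~(Q | ~P) = ~F = T
(R xor P) nor ~(Q | ~P) = T nor T = F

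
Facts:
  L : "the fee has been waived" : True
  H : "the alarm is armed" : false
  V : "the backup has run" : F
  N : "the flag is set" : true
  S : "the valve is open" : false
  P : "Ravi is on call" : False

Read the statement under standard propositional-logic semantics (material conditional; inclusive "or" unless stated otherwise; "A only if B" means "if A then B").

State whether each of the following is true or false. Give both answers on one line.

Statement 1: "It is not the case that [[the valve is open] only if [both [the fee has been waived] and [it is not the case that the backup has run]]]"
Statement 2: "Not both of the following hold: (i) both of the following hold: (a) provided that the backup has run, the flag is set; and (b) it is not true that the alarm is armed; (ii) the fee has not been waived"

Statement 1 false, Statement 2 true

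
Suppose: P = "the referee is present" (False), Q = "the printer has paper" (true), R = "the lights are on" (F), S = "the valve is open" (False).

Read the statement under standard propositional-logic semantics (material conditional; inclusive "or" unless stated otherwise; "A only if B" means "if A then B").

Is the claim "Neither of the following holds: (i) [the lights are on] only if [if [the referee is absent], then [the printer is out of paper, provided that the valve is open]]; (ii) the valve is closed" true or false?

The statement is false.

In symbols: (R → (¬P → (S → ¬Q))) ↓ ¬S

¬P = ¬F = T
¬Q = ¬T = F
S → ¬Q = F → F = T
¬P → (S → ¬Q) = T → T = T
R → (¬P → (S → ¬Q)) = F → T = T
¬S = ¬F = T
(R → (¬P → (S → ¬Q))) ↓ ¬S = T ↓ T = F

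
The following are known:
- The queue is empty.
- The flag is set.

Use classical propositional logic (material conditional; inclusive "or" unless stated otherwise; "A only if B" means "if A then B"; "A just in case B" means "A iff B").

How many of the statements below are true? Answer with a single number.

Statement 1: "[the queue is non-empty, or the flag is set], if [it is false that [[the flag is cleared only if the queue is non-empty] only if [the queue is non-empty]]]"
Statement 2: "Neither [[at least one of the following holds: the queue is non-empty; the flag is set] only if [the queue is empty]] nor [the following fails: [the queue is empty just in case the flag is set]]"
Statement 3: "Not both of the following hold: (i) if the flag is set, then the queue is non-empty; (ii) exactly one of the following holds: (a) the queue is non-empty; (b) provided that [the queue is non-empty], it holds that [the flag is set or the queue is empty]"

2

Let R = "the flag is set" (T), W = "the queue is empty" (T).

Statement 1: Parsed as ~((~R -> ~W) -> ~W) -> (~W | R)

~R = ~T = F
~W = ~T = F
~R -> ~W = F -> F = T
~W = ~T = F
(~R -> ~W) -> ~W = T -> F = F
~((~R -> ~W) -> ~W) = ~F = T
~W = ~T = F
~W | R = F | T = T
~((~R -> ~W) -> ~W) -> (~W | R) = T -> T = T
Thus Statement 1 is true.

Statement 2: Parsed as ((~W | R) -> W) nor ~(W <-> R)

~W = ~T = F
~W | R = F | T = T
(~W | R) -> W = T -> T = T
W <-> R = T <-> T = T
~(W <-> R) = ~T = F
((~W | R) -> W) nor ~(W <-> R) = T nor F = F
So Statement 2 is false.

Statement 3: Parsed as (R -> ~W) nand (~W xor (~W -> (R | W)))

~W = ~T = F
R -> ~W = T -> F = F
~W = ~T = F
~W = ~T = F
R | W = T | T = T
~W -> (R | W) = F -> T = T
~W xor (~W -> (R | W)) = F xor T = T
(R -> ~W) nand (~W xor (~W -> (R | W))) = F nand T = T
Hence Statement 3 is true.

2 of the 3 statements are true (Statement 1, Statement 3).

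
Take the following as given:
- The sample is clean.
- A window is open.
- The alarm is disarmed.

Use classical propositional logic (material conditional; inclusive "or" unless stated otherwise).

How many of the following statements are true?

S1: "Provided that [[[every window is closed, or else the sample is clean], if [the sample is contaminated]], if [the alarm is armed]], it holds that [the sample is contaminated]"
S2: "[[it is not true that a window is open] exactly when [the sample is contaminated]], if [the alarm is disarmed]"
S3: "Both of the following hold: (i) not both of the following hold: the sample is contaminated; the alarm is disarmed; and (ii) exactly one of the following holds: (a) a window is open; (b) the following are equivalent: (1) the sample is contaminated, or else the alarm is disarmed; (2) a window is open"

1

Let H = "the alarm is armed" (False), N = "the sample is contaminated" (False), Q = "a window is open" (True).

S1: Parsed as (H -> (N -> (not Q or not N))) -> N

not Q = not True = False
not N = not False = True
not Q or not N = False or True = True
N -> (not Q or not N) = False -> True = True
H -> (N -> (not Q or not N)) = False -> True = True
(H -> (N -> (not Q or not N))) -> N = True -> False = False
Hence S1 is false.

S2: In symbols: not H -> (not Q iff N)

not H = not False = True
not Q = not True = False
not Q iff N = False iff False = True
not H -> (not Q iff N) = True -> True = True
So S2 is true.

S3: Parsed as (N nand not H) and (Q xor ((N or not H) iff Q))

not H = not False = True
N nand not H = False nand True = True
not H = not False = True
N or not H = False or True = True
(N or not H) iff Q = True iff True = True
Q xor ((N or not H) iff Q) = True xor True = False
(N nand not H) and (Q xor ((N or not H) iff Q)) = True and False = False
Hence S3 is false.

True statements: 1.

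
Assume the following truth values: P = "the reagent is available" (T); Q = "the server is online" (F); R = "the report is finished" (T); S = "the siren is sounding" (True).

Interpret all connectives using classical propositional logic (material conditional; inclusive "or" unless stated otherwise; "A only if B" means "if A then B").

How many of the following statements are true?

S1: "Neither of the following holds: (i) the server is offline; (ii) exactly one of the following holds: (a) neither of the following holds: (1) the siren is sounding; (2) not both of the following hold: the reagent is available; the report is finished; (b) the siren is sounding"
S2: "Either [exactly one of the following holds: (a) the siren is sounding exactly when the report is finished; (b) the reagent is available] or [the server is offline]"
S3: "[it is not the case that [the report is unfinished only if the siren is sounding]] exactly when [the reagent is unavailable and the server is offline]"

S1: Formalization: ¬Q ↓ ((S ↓ (P ↑ R)) ⊕ S)

¬Q = ¬F = T
P ↑ R = T ↑ T = F
S ↓ (P ↑ R) = T ↓ F = F
(S ↓ (P ↑ R)) ⊕ S = F ⊕ T = T
¬Q ↓ ((S ↓ (P ↑ R)) ⊕ S) = T ↓ T = F
Thus S1 is false.

S2: This is ((S ↔ R) ⊕ P) ∨ ¬Q.

S ↔ R = T ↔ T = T
(S ↔ R) ⊕ P = T ⊕ T = F
¬Q = ¬F = T
((S ↔ R) ⊕ P) ∨ ¬Q = F ∨ T = T
Hence S2 is true.

S3: Parsed as ¬(¬R → S) ↔ (¬P ∧ ¬Q)

¬R = ¬T = F
¬R → S = F → T = T
¬(¬R → S) = ¬T = F
¬P = ¬T = F
¬Q = ¬F = T
¬P ∧ ¬Q = F ∧ T = F
¬(¬R → S) ↔ (¬P ∧ ¬Q) = F ↔ F = T
So S3 is true.

True statements: 2 (S2, S3).

2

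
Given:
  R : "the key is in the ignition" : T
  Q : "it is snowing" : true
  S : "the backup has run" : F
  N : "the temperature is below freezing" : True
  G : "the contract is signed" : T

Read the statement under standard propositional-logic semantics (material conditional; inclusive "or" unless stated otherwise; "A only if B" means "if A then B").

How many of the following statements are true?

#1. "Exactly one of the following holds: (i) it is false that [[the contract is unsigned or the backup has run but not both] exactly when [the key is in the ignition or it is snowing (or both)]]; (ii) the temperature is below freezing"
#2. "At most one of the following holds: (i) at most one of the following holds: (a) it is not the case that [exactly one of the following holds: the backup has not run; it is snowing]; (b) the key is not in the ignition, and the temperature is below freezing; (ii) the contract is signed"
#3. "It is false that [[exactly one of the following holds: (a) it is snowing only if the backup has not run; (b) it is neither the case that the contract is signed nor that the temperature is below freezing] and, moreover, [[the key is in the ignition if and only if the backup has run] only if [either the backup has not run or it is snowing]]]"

0

#1: This is not ((not G xor S) iff (R or Q)) xor N.

not G = not True = False
not G xor S = False xor False = False
R or Q = True or True = True
(not G xor S) iff (R or Q) = False iff True = False
not ((not G xor S) iff (R or Q)) = not False = True
not ((not G xor S) iff (R or Q)) xor N = True xor True = False
Hence #1 is false.

#2: Formalization: (not (not S xor Q) nand (not R and N)) nand G

not S = not False = True
not S xor Q = True xor True = False
not (not S xor Q) = not False = True
not R = not True = False
not R and N = False and True = False
not (not S xor Q) nand (not R and N) = True nand False = True
(not (not S xor Q) nand (not R and N)) nand G = True nand True = False
Thus #2 is false.

#3: In symbols: not (((Q -> not S) xor (G nor N)) and ((R iff S) -> (not S or Q)))

not S = not False = True
Q -> not S = True -> True = True
G nor N = True nor True = False
(Q -> not S) xor (G nor N) = True xor False = True
R iff S = True iff False = False
not S = not False = True
not S or Q = True or True = True
(R iff S) -> (not S or Q) = False -> True = True
((Q -> not S) xor (G nor N)) and ((R iff S) -> (not S or Q)) = True and True = True
not (((Q -> not S) xor (G nor N)) and ((R iff S) -> (not S or Q))) = not True = False
Hence #3 is false.

0 of the 3 statements are true (none).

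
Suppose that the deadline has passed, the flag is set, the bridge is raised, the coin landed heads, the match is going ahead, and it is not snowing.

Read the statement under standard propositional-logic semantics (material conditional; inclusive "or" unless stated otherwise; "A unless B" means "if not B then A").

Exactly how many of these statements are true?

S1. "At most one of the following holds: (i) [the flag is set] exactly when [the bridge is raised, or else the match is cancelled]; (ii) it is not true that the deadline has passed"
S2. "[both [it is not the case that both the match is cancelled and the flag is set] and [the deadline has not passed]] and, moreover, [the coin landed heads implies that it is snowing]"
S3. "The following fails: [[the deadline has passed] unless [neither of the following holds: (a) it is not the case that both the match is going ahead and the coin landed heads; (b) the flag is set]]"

1

Let G = "the flag is set" (True), U = "the bridge is raised" (True), L = "the match is cancelled" (False), R = "the deadline has passed" (True), D = "the coin landed heads" (True), H = "it is snowing" (False).

S1: This is (G iff (U or L)) nand not R.

U or L = True or False = True
G iff (U or L) = True iff True = True
not R = not True = False
(G iff (U or L)) nand not R = True nand False = True
Thus S1 is true.

S2: This is ((L nand G) and not R) and (D -> H).

L nand G = False nand True = True
not R = not True = False
(L nand G) and not R = True and False = False
D -> H = True -> False = False
((L nand G) and not R) and (D -> H) = False and False = False
Thus S2 is false.

S3: This is not (R or ((not L nand D) nor G)).

not L = not False = True
not L nand D = True nand True = False
(not L nand D) nor G = False nor True = False
R or ((not L nand D) nor G) = True or False = True
not (R or ((not L nand D) nor G)) = not True = False
So S3 is false.

1 of the 3 statements is true.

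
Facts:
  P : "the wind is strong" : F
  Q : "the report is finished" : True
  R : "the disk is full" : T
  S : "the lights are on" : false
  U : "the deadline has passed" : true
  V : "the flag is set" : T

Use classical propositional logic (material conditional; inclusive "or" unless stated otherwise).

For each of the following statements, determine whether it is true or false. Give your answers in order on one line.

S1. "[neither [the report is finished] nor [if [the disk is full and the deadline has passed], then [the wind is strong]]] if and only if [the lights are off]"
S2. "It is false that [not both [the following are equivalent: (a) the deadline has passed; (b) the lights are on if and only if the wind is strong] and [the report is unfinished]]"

S1: In symbols: (Q ↓ ((R ∧ U) → P)) ↔ ¬S

R ∧ U = T ∧ T = T
(R ∧ U) → P = T → F = F
Q ↓ ((R ∧ U) → P) = T ↓ F = F
¬S = ¬F = T
(Q ↓ ((R ∧ U) → P)) ↔ ¬S = F ↔ T = F
Thus S1 is false.

S2: In symbols: ¬((U ↔ (S ↔ P)) ↑ ¬Q)

S ↔ P = F ↔ F = T
U ↔ (S ↔ P) = T ↔ T = T
¬Q = ¬T = F
(U ↔ (S ↔ P)) ↑ ¬Q = T ↑ F = T
¬((U ↔ (S ↔ P)) ↑ ¬Q) = ¬T = F
So S2 is false.

S1 false; S2 false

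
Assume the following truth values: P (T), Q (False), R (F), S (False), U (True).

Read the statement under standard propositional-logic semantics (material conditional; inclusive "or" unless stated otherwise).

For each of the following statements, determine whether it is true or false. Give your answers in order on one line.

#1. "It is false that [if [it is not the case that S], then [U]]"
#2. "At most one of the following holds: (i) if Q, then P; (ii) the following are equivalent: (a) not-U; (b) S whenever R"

#1: Formalization: ~(~S -> U)

~S = ~F = T
~S -> U = T -> T = T
~(~S -> U) = ~T = F
Hence #1 is false.

#2: Parsed as (Q -> P) nand (~U <-> (R -> S))

Q -> P = F -> T = T
~U = ~T = F
R -> S = F -> F = T
~U <-> (R -> S) = F <-> T = F
(Q -> P) nand (~U <-> (R -> S)) = T nand F = T
Thus #2 is true.

#1 false, #2 true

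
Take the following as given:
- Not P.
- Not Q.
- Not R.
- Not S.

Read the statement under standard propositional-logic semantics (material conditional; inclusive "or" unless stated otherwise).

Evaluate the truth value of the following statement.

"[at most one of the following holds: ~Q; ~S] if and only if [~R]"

False.

Parsed as (~Q nand ~S) <-> ~R

~Q = ~F = T
~S = ~F = T
~Q nand ~S = T nand T = F
~R = ~F = T
(~Q nand ~S) <-> ~R = F <-> T = F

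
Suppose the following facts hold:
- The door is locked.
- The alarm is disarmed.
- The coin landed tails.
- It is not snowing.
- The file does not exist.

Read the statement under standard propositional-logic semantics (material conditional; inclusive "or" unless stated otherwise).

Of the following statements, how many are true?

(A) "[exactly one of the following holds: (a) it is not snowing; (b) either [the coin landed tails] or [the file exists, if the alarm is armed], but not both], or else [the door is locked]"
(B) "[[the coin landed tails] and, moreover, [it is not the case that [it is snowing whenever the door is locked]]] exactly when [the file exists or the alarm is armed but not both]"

Let S = "it is snowing" (F), R = "the coin landed heads" (F), Q = "the alarm is armed" (F), U = "the file exists" (F), P = "the door is locked" (T).

(A): Formalization: (¬S ⊕ (¬R ⊕ (Q → U))) ∨ P

¬S = ¬F = T
¬R = ¬F = T
Q → U = F → F = T
¬R ⊕ (Q → U) = T ⊕ T = F
¬S ⊕ (¬R ⊕ (Q → U)) = T ⊕ F = T
(¬S ⊕ (¬R ⊕ (Q → U))) ∨ P = T ∨ T = T
Thus (A) is true.

(B): Formalization: (¬R ∧ ¬(P → S)) ↔ (U ⊕ Q)

¬R = ¬F = T
P → S = T → F = F
¬(P → S) = ¬F = T
¬R ∧ ¬(P → S) = T ∧ T = T
U ⊕ Q = F ⊕ F = F
(¬R ∧ ¬(P → S)) ↔ (U ⊕ Q) = T ↔ F = F
Hence (B) is false.

Count: 1.

1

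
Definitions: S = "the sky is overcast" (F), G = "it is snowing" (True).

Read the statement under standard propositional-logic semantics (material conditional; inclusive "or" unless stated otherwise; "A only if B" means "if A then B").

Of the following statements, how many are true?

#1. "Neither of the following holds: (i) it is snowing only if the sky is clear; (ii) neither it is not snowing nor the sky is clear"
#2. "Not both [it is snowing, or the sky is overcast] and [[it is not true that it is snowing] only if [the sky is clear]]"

#1: Parsed as (G → ¬S) ↓ (¬G ↓ ¬S)

¬S = ¬F = T
G → ¬S = T → T = T
¬G = ¬T = F
¬S = ¬F = T
¬G ↓ ¬S = F ↓ T = F
(G → ¬S) ↓ (¬G ↓ ¬S) = T ↓ F = F
Thus #1 is false.

#2: In symbols: (G ∨ S) ↑ (¬G → ¬S)

G ∨ S = T ∨ F = T
¬G = ¬T = F
¬S = ¬F = T
¬G → ¬S = F → T = T
(G ∨ S) ↑ (¬G → ¬S) = T ↑ T = F
Thus #2 is false.

True statements: 0 (none).

0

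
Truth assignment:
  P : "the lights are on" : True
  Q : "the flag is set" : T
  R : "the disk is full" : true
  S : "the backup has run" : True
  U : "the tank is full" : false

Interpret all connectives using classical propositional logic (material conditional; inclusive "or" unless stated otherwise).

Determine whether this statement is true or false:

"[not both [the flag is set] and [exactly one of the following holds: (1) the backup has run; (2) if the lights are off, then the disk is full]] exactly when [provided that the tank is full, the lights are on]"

The statement is true.

Values: Q=T, S=T, P=T, R=T, U=F.
In symbols: (Q ↑ (S ⊕ (¬P → R))) ↔ (U → P)

¬P = ¬T = F
¬P → R = F → T = T
S ⊕ (¬P → R) = T ⊕ T = F
Q ↑ (S ⊕ (¬P → R)) = T ↑ F = T
U → P = F → T = T
(Q ↑ (S ⊕ (¬P → R))) ↔ (U → P) = T ↔ T = T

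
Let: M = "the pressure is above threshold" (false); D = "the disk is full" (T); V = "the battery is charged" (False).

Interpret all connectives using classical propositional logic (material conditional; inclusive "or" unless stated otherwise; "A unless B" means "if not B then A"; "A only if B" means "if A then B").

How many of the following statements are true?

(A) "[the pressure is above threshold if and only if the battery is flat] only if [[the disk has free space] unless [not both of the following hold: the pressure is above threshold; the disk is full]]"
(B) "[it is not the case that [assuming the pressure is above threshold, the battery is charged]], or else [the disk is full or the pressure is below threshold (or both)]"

2

(A): Formalization: (M iff not V) -> (not D or (M nand D))

not V = not False = True
M iff not V = False iff True = False
not D = not True = False
M nand D = False nand True = True
not D or (M nand D) = False or True = True
(M iff not V) -> (not D or (M nand D)) = False -> True = True
Thus (A) is true.

(B): This is not (M -> V) or (D or not M).

M -> V = False -> False = True
not (M -> V) = not True = False
not M = not False = True
D or not M = True or True = True
not (M -> V) or (D or not M) = False or True = True
Hence (B) is true.

2 of the 2 statements are true.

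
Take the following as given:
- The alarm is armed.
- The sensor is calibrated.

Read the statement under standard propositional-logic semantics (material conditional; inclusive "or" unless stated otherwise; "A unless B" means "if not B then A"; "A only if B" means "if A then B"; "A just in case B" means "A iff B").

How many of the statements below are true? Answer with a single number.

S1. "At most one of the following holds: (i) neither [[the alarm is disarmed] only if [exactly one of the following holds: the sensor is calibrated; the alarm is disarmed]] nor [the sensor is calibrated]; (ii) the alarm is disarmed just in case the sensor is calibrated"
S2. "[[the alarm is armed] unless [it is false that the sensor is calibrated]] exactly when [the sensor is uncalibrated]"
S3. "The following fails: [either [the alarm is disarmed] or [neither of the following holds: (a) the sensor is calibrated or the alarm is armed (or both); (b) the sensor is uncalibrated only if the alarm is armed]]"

2

Let P = "the alarm is armed" (T), Q = "the sensor is calibrated" (T).

S1: Formalization: ((~P -> (Q xor ~P)) nor Q) nand (~P <-> Q)

~P = ~T = F
~P = ~T = F
Q xor ~P = T xor F = T
~P -> (Q xor ~P) = F -> T = T
(~P -> (Q xor ~P)) nor Q = T nor T = F
~P = ~T = F
~P <-> Q = F <-> T = F
((~P -> (Q xor ~P)) nor Q) nand (~P <-> Q) = F nand F = T
Hence S1 is true.

S2: Parsed as (P | ~Q) <-> ~Q

~Q = ~T = F
P | ~Q = T | F = T
~Q = ~T = F
(P | ~Q) <-> ~Q = T <-> F = F
So S2 is false.

S3: In symbols: ~(~P | ((Q | P) nor (~Q -> P)))

~P = ~T = F
Q | P = T | T = T
~Q = ~T = F
~Q -> P = F -> T = T
(Q | P) nor (~Q -> P) = T nor T = F
~P | ((Q | P) nor (~Q -> P)) = F | F = F
~(~P | ((Q | P) nor (~Q -> P))) = ~F = T
So S3 is true.

Count: 2.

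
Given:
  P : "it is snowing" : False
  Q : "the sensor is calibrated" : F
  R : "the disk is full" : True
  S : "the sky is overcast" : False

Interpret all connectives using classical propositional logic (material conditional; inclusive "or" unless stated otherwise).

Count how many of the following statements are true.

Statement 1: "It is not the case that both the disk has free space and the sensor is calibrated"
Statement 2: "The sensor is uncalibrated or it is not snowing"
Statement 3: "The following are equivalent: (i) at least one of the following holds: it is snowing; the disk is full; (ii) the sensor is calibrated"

2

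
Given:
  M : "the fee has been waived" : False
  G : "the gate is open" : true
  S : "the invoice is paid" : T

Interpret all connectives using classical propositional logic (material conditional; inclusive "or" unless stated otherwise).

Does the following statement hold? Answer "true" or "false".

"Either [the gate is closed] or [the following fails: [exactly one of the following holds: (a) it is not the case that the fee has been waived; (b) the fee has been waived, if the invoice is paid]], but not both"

False.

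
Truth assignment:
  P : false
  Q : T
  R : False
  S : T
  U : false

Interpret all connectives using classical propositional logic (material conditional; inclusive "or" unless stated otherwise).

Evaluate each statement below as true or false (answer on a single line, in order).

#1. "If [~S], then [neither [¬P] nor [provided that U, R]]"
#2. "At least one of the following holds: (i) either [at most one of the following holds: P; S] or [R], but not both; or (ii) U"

#1 True / #2 True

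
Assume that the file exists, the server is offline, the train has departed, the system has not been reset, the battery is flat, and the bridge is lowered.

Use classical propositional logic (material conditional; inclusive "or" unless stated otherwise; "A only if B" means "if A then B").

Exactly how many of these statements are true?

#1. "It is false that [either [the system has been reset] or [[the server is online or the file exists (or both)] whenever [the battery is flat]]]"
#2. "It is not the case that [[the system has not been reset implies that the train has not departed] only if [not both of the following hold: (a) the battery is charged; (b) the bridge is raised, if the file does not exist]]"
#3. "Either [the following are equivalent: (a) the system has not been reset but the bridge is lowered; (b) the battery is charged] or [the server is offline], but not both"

1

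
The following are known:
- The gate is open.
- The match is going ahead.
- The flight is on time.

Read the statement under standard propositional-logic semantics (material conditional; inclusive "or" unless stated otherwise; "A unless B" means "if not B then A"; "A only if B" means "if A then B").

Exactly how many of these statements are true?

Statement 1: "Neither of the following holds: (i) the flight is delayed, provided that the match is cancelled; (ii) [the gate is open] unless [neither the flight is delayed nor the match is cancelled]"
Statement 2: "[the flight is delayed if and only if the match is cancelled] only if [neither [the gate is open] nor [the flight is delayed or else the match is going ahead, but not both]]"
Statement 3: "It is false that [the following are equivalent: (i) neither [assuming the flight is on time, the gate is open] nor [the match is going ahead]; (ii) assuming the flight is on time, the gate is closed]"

0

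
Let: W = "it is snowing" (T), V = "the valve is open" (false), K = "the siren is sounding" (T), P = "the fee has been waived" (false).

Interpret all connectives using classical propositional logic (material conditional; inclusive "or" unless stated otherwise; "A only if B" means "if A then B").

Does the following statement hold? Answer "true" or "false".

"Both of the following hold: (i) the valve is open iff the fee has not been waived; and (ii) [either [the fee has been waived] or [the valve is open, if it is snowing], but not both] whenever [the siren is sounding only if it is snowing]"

false

Values: V=F, P=F, K=T, W=T.
In symbols: (V <-> ~P) & ((K -> W) -> (P xor (W -> V)))

~P = ~F = T
V <-> ~P = F <-> T = F
K -> W = T -> T = T
W -> V = T -> F = F
P xor (W -> V) = F xor F = F
(K -> W) -> (P xor (W -> V)) = T -> F = F
(V <-> ~P) & ((K -> W) -> (P xor (W -> V))) = F & F = F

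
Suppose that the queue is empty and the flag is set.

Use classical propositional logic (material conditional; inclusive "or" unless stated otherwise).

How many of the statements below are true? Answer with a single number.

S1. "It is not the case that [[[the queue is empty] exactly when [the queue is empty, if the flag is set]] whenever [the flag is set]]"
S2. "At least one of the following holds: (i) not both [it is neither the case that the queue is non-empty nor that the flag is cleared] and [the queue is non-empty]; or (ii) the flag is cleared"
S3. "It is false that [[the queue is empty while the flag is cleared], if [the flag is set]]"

Let Q = "the flag is set" (T), P = "the queue is empty" (T).

S1: In symbols: ~(Q -> (P <-> (Q -> P)))

Q -> P = T -> T = T
P <-> (Q -> P) = T <-> T = T
Q -> (P <-> (Q -> P)) = T -> T = T
~(Q -> (P <-> (Q -> P))) = ~T = F
So S1 is false.

S2: This is ((~P nor ~Q) nand ~P) | ~Q.

~P = ~T = F
~Q = ~T = F
~P nor ~Q = F nor F = T
~P = ~T = F
(~P nor ~Q) nand ~P = T nand F = T
~Q = ~T = F
((~P nor ~Q) nand ~P) | ~Q = T | F = T
Hence S2 is true.

S3: Parsed as ~(Q -> (P & ~Q))

~Q = ~T = F
P & ~Q = T & F = F
Q -> (P & ~Q) = T -> F = F
~(Q -> (P & ~Q)) = ~F = T
So S3 is true.

2 of the 3 statements are true (S2, S3).

2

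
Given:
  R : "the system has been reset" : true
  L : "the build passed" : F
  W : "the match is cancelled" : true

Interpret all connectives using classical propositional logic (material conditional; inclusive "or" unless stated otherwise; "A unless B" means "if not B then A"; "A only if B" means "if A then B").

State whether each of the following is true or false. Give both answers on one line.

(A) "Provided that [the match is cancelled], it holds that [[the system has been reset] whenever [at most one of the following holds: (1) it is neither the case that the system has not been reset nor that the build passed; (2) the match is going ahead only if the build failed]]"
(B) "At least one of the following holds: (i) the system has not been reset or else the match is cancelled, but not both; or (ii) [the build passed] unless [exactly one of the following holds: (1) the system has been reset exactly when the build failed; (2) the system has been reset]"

(A) true, (B) true

(A): Formalization: W -> (((not R nor L) nand (not W -> not L)) -> R)

not R = not True = False
not R nor L = False nor False = True
not W = not True = False
not L = not False = True
not W -> not L = False -> True = True
(not R nor L) nand (not W -> not L) = True nand True = False
((not R nor L) nand (not W -> not L)) -> R = False -> True = True
W -> (((not R nor L) nand (not W -> not L)) -> R) = True -> True = True
Hence (A) is true.

(B): In symbols: (not R xor W) or (L or ((R iff not L) xor R))

not R = not True = False
not R xor W = False xor True = True
not L = not False = True
R iff not L = True iff True = True
(R iff not L) xor R = True xor True = False
L or ((R iff not L) xor R) = False or False = False
(not R xor W) or (L or ((R iff not L) xor R)) = True or False = True
Hence (B) is true.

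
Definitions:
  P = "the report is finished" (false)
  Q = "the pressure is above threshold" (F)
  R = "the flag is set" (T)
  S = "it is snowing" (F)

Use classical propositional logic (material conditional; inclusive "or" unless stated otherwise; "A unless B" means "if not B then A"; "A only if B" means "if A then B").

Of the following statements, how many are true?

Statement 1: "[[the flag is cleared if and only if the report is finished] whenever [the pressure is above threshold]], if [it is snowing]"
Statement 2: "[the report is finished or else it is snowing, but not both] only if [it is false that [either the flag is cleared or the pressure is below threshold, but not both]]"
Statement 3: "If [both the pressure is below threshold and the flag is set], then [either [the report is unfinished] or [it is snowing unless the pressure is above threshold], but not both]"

3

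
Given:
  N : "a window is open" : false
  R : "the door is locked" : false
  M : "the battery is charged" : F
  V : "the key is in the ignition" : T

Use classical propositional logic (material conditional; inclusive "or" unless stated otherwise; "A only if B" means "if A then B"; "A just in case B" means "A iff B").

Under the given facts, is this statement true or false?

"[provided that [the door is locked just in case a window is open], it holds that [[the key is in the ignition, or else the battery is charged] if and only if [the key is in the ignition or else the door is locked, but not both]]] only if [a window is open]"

false

Parsed as ((R ↔ N) → ((V ∨ M) ↔ (V ⊕ R))) → N

R ↔ N = F ↔ F = T
V ∨ M = T ∨ F = T
V ⊕ R = T ⊕ F = T
(V ∨ M) ↔ (V ⊕ R) = T ↔ T = T
(R ↔ N) → ((V ∨ M) ↔ (V ⊕ R)) = T → T = T
((R ↔ N) → ((V ∨ M) ↔ (V ⊕ R))) → N = T → F = F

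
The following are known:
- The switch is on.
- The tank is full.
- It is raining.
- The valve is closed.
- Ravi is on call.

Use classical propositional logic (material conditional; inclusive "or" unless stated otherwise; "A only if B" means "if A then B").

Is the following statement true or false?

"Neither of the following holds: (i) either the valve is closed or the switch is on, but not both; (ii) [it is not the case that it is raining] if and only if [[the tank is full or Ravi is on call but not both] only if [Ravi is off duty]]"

Let S = "the valve is open" (False), P = "the switch is on" (True), R = "it is raining" (True), Q = "the tank is full" (True), U = "Ravi is on call" (True).
Formalization: (not S xor P) nor (not R iff ((Q xor U) -> not U))

not S = not False = True
not S xor P = True xor True = False
not R = not True = False
Q xor U = True xor True = False
not U = not True = False
(Q xor U) -> not U = False -> False = True
not R iff ((Q xor U) -> not U) = False iff True = False
(not S xor P) nor (not R iff ((Q xor U) -> not U)) = False nor False = True

True.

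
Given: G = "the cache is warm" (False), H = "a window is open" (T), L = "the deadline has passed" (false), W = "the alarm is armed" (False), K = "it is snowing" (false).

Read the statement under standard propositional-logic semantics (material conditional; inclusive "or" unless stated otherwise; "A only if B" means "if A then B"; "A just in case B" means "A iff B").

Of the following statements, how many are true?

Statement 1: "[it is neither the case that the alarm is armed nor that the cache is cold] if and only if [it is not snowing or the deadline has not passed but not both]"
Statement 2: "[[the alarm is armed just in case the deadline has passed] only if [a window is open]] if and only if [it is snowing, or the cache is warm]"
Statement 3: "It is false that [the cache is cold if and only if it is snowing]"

2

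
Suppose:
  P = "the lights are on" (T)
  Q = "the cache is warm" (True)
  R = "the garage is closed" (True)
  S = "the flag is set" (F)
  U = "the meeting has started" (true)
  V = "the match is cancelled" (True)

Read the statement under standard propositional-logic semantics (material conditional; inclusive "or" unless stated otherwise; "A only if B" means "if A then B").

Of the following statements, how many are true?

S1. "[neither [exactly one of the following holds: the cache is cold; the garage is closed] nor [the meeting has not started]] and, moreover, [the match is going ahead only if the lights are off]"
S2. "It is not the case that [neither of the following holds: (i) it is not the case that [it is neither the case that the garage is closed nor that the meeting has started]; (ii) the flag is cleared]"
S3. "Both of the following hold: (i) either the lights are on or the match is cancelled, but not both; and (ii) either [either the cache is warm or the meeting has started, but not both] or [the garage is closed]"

1

S1: Formalization: ((~Q xor R) nor ~U) & (~V -> ~P)

~Q = ~T = F
~Q xor R = F xor T = T
~U = ~T = F
(~Q xor R) nor ~U = T nor F = F
~V = ~T = F
~P = ~T = F
~V -> ~P = F -> F = T
((~Q xor R) nor ~U) & (~V -> ~P) = F & T = F
So S1 is false.

S2: In symbols: ~(~(R nor U) nor ~S)

R nor U = T nor T = F
~(R nor U) = ~F = T
~S = ~F = T
~(R nor U) nor ~S = T nor T = F
~(~(R nor U) nor ~S) = ~F = T
Hence S2 is true.

S3: This is (P xor V) & ((Q xor U) | R).

P xor V = T xor T = F
Q xor U = T xor T = F
(Q xor U) | R = F | T = T
(P xor V) & ((Q xor U) | R) = F & T = F
Thus S3 is false.

Count: 1.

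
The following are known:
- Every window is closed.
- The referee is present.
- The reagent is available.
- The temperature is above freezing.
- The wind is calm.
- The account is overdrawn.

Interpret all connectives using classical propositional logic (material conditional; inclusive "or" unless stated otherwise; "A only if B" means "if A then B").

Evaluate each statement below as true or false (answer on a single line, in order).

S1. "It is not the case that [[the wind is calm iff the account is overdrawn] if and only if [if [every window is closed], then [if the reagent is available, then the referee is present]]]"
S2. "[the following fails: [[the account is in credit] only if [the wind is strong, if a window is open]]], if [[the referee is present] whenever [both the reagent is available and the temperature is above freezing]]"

S1 False; S2 False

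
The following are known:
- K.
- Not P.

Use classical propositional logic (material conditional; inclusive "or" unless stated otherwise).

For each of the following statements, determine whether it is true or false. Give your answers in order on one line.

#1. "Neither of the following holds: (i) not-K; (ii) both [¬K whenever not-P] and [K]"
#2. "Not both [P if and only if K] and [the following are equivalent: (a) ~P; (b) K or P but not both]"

#1 true; #2 true

#1: Parsed as ¬K ↓ ((¬P → ¬K) ∧ K)

¬K = ¬T = F
¬P = ¬F = T
¬K = ¬T = F
¬P → ¬K = T → F = F
(¬P → ¬K) ∧ K = F ∧ T = F
¬K ↓ ((¬P → ¬K) ∧ K) = F ↓ F = T
Thus #1 is true.

#2: In symbols: (P ↔ K) ↑ (¬P ↔ (K ⊕ P))

P ↔ K = F ↔ T = F
¬P = ¬F = T
K ⊕ P = T ⊕ F = T
¬P ↔ (K ⊕ P) = T ↔ T = T
(P ↔ K) ↑ (¬P ↔ (K ⊕ P)) = F ↑ T = T
Thus #2 is true.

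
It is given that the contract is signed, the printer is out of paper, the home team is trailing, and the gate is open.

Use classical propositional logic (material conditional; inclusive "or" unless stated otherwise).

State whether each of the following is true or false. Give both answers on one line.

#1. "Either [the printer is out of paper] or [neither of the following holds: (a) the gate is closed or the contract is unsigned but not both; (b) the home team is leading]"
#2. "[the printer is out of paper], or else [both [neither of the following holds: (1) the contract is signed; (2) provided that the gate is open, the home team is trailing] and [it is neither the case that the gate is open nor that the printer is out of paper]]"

Let H = "the printer has paper" (F), N = "the gate is open" (T), L = "the contract is signed" (T), D = "the home team is leading" (F).

#1: Formalization: ¬H ∨ ((¬N ⊕ ¬L) ↓ D)

¬H = ¬F = T
¬N = ¬T = F
¬L = ¬T = F
¬N ⊕ ¬L = F ⊕ F = F
(¬N ⊕ ¬L) ↓ D = F ↓ F = T
¬H ∨ ((¬N ⊕ ¬L) ↓ D) = T ∨ T = T
Hence #1 is true.

#2: Parsed as ¬H ∨ ((L ↓ (N → ¬D)) ∧ (N ↓ ¬H))

¬H = ¬F = T
¬D = ¬F = T
N → ¬D = T → T = T
L ↓ (N → ¬D) = T ↓ T = F
¬H = ¬F = T
N ↓ ¬H = T ↓ T = F
(L ↓ (N → ¬D)) ∧ (N ↓ ¬H) = F ∧ F = F
¬H ∨ ((L ↓ (N → ¬D)) ∧ (N ↓ ¬H)) = T ∨ F = T
Hence #2 is true.

#1 T / #2 T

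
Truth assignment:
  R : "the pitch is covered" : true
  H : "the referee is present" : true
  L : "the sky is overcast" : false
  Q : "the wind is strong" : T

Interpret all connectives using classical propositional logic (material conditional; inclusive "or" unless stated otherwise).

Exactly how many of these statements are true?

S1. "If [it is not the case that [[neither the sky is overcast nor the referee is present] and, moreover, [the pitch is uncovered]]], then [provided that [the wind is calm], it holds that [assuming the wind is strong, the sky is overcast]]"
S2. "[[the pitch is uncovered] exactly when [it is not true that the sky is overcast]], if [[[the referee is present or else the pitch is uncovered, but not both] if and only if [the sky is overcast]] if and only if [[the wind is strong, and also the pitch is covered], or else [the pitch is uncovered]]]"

2

S1: Parsed as ~((L nor H) & ~R) -> (~Q -> (Q -> L))

L nor H = F nor T = F
~R = ~T = F
(L nor H) & ~R = F & F = F
~((L nor H) & ~R) = ~F = T
~Q = ~T = F
Q -> L = T -> F = F
~Q -> (Q -> L) = F -> F = T
~((L nor H) & ~R) -> (~Q -> (Q -> L)) = T -> T = T
Hence S1 is true.

S2: This is (((H xor ~R) <-> L) <-> ((Q & R) | ~R)) -> (~R <-> ~L).

~R = ~T = F
H xor ~R = T xor F = T
(H xor ~R) <-> L = T <-> F = F
Q & R = T & T = T
~R = ~T = F
(Q & R) | ~R = T | F = T
((H xor ~R) <-> L) <-> ((Q & R) | ~R) = F <-> T = F
~R = ~T = F
~L = ~F = T
~R <-> ~L = F <-> T = F
(((H xor ~R) <-> L) <-> ((Q & R) | ~R)) -> (~R <-> ~L) = F -> F = T
Thus S2 is true.

True statements: 2 (S1, S2).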